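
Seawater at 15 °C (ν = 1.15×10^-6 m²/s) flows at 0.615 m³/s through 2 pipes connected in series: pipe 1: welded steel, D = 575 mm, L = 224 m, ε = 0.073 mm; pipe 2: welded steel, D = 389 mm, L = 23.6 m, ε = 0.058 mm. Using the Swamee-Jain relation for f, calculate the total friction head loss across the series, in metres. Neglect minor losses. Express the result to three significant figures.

Pipe 1: V = 2.368 m/s, Re = 1.18×10^6, ε/D = 1.27×10^-4, f = 0.01372, h_1 = f(L/D)V²/2g = 1.528 m
Pipe 2: V = 5.175 m/s, Re = 1.75×10^6, ε/D = 1.49×10^-4, f = 0.01373, h_2 = f(L/D)V²/2g = 1.137 m
Series → Q common, losses add: H = Σh = 2.665 m

H ≈ 2.67 m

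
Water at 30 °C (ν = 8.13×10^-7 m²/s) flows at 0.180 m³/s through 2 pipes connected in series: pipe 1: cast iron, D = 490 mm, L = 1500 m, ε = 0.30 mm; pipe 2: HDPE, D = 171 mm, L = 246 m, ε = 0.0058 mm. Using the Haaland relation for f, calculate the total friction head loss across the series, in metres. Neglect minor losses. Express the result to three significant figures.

H ≈ 54.6 m

Pipe 1: V = 0.9545 m/s, Re = 5.75×10^5, ε/D = 6.12×10^-4, f = 0.01816, h_1 = f(L/D)V²/2g = 2.582 m
Pipe 2: V = 7.838 m/s, Re = 1.65×10^6, ε/D = 3.39×10^-5, f = 0.01154, h_2 = f(L/D)V²/2g = 51.99 m
Series → Q common, losses add: H = Σh = 54.57 m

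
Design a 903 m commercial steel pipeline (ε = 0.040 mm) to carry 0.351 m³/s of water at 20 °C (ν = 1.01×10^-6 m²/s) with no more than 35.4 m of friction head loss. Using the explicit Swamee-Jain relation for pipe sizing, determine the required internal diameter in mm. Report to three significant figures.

D ≈ 326 mm

Swamee-Jain (Type III): D = 0.66·[ε^1.25·(LQ²/(gh_f))^4.75 + ν·Q^9.4·(L/(gh_f))^5.2]^0.04
LQ²/(gh_f) = 0.3204; L/(gh_f) = 2.600
Term 1 = ε^1.25·(…)^4.75 = 1.43×10^-8; Term 2 = ν·Q^9.4·(…)^5.2 = 7.73×10^-9
D = 0.66·(1.43×10^-8 + 7.73×10^-9)^0.04 = 0.3260 m = 326 mm
Check: V = 4.20 m/s, Re = 1.36×10^6, f = 0.01354, h_f = 33.8 m ≈ 35.4 m ✓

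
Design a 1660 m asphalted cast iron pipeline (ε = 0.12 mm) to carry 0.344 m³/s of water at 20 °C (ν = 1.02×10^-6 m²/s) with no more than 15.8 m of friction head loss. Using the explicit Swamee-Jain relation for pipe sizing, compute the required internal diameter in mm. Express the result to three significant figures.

D ≈ 444 mm

Swamee-Jain (Type III): D = 0.66·[ε^1.25·(LQ²/(gh_f))^4.75 + ν·Q^9.4·(L/(gh_f))^5.2]^0.04
LQ²/(gh_f) = 1.267; L/(gh_f) = 10.71
Term 1 = ε^1.25·(…)^4.75 = 3.87×10^-5; Term 2 = ν·Q^9.4·(…)^5.2 = 1.02×10^-5
D = 0.66·(3.87×10^-5 + 1.02×10^-5)^0.04 = 0.4437 m = 444 mm
Check: V = 2.22 m/s, Re = 9.68×10^5, f = 0.01551, h_f = 14.6 m ≈ 15.8 m ✓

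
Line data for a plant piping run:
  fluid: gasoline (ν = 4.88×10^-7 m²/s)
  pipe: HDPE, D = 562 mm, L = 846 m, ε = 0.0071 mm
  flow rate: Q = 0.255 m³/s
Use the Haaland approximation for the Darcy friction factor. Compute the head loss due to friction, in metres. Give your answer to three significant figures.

h_f ≈ 0.934 m

V = 4Q/(πD²) = 4·0.255/(π·0.562²) = 1.028 m/s
Re = VD/ν = 1.028·0.562/4.88×10^-7 = 1.18×10^6 → turbulent
ε/D = 0.0071/562 = 1.26×10^-5
Haaland: f = 0.01152
h_f = f(L/D)V²/(2g) = 0.01152·(846/0.562)·1.028²/(2·9.81) = 0.9344 m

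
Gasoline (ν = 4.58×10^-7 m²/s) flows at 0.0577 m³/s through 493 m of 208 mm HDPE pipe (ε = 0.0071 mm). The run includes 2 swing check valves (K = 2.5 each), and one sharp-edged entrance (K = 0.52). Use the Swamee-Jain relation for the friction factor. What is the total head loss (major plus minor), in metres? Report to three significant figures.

H_L ≈ 5.27 m

V = 4Q/(πD²) = 1.698 m/s; V²/2g = 0.1470 m
Re = 7.71×10^5, ε/D = 3.41×10^-5 → f = 0.01280 (Swamee-Jain)
Major: h_f = f(L/D)·V²/2g = 0.01280·2370·0.1470 = 4.459 m
Minor: ΣK = 5.52; h_m = ΣK·V²/2g = 0.8113 m
Total H_L = 4.459 + 0.8113 = 5.271 m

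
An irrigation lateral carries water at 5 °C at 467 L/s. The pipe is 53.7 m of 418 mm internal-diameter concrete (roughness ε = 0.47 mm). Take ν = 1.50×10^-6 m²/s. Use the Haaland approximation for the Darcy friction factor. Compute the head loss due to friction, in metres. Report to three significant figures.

V = 4Q/(πD²) = 4·0.467/(π·0.418²) = 3.403 m/s
Re = VD/ν = 3.403·0.418/1.50×10^-6 = 9.48×10^5 → turbulent
ε/D = 0.47/418 = 0.00112
Haaland: f = 0.02051
h_f = f(L/D)V²/(2g) = 0.02051·(53.7/0.418)·3.403²/(2·9.81) = 1.555 m

h_f ≈ 1.56 m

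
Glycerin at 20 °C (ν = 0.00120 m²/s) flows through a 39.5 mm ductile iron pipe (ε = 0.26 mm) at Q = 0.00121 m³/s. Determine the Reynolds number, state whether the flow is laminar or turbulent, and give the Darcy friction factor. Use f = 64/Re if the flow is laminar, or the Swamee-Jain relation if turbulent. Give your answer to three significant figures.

Re ≈ 32.5; laminar; f = 64/Re ≈ 1.97

V = 4Q/(πD²) = 0.9874 m/s
Re = VD/ν = 0.9874·0.0395/0.00120 = 32.5
Re < 2300 → laminar → f = 64/Re = 1.969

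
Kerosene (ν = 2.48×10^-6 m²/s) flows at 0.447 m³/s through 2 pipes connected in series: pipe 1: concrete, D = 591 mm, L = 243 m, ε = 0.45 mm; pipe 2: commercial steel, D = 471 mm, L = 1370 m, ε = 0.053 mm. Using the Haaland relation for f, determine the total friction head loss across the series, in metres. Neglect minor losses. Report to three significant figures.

Pipe 1: V = 1.629 m/s, Re = 3.88×10^5, ε/D = 7.61×10^-4, f = 0.01923, h_1 = f(L/D)V²/2g = 1.070 m
Pipe 2: V = 2.566 m/s, Re = 4.87×10^5, ε/D = 1.13×10^-4, f = 0.01444, h_2 = f(L/D)V²/2g = 14.09 m
Series → Q common, losses add: H = Σh = 15.16 m

H ≈ 15.2 m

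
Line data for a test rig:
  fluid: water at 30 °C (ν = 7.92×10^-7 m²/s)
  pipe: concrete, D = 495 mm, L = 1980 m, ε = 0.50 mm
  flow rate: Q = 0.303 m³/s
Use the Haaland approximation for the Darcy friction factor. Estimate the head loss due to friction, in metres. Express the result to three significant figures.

V = 4Q/(πD²) = 4·0.303/(π·0.495²) = 1.574 m/s
Re = VD/ν = 1.574·0.495/7.92×10^-7 = 9.84×10^5 → turbulent
ε/D = 0.50/495 = 0.00101
Haaland: f = 0.01999
h_f = f(L/D)V²/(2g) = 0.01999·(1980/0.495)·1.574²/(2·9.81) = 10.10 m

h_f ≈ 10.1 m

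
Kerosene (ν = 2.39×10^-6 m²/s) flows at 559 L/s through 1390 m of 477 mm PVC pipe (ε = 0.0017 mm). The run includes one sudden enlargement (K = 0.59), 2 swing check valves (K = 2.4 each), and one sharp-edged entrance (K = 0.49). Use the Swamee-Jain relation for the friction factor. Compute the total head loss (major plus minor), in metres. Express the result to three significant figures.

V = 4Q/(πD²) = 3.128 m/s; V²/2g = 0.4987 m
Re = 6.24×10^5, ε/D = 3.56×10^-6 → f = 0.01265 (Swamee-Jain)
Major: h_f = f(L/D)·V²/2g = 0.01265·2914·0.4987 = 18.39 m
Minor: ΣK = 5.88; h_m = ΣK·V²/2g = 2.933 m
Total H_L = 18.39 + 2.933 = 21.32 m

H_L ≈ 21.3 m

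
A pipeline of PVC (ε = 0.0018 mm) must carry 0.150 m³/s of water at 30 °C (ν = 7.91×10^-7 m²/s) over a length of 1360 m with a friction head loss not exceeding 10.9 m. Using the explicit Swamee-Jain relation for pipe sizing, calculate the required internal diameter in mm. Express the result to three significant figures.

D ≈ 313 mm

Swamee-Jain (Type III): D = 0.66·[ε^1.25·(LQ²/(gh_f))^4.75 + ν·Q^9.4·(L/(gh_f))^5.2]^0.04
LQ²/(gh_f) = 0.2862; L/(gh_f) = 12.72
Term 1 = ε^1.25·(…)^4.75 = 1.73×10^-10; Term 2 = ν·Q^9.4·(…)^5.2 = 7.88×10^-9
D = 0.66·(1.73×10^-10 + 7.88×10^-9)^0.04 = 0.3132 m = 313 mm
Check: V = 1.95 m/s, Re = 7.71×10^5, f = 0.01225, h_f = 10.3 m ≈ 10.9 m ✓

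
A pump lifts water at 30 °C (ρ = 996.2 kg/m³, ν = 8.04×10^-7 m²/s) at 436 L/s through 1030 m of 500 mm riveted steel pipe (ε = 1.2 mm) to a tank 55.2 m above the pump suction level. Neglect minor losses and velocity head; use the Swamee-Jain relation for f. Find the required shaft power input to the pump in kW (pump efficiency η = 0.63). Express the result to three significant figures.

V = 4Q/(πD²) = 2.221 m/s; Re = 1.38×10^6; ε/D = 0.00240; f = 0.02477
h_f = f(L/D)V²/2g = 12.83 m
Total head H = z + h_f = 55.2 + 12.83 = 68.03 m
P_hyd = ρgQH = 996.2·9.81·0.436·68.03 = 289.8 kW
P_shaft = P_hyd/η = 289.8/0.63 = 460.1 kW

P_shaft ≈ 460 kW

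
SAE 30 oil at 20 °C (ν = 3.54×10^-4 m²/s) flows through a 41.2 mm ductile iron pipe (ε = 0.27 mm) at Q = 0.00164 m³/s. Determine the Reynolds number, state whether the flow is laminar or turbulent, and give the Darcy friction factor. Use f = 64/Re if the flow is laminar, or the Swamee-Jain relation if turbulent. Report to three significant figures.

V = 4Q/(πD²) = 1.230 m/s
Re = VD/ν = 1.230·0.0412/3.54×10^-4 = 143
Re < 2300 → laminar → f = 64/Re = 0.4470

Re ≈ 143; laminar; f = 64/Re ≈ 0.447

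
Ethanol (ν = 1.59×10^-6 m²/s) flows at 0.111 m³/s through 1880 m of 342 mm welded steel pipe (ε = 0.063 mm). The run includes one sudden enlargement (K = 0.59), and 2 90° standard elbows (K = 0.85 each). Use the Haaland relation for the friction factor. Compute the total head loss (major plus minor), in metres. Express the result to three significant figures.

H_L ≈ 6.80 m

V = 4Q/(πD²) = 1.208 m/s; V²/2g = 0.07442 m
Re = 2.60×10^5, ε/D = 1.84×10^-4 → f = 0.01621 (Haaland)
Major: h_f = f(L/D)·V²/2g = 0.01621·5497·0.07442 = 6.631 m
Minor: ΣK = 2.29; h_m = ΣK·V²/2g = 0.1704 m
Total H_L = 6.631 + 0.1704 = 6.801 m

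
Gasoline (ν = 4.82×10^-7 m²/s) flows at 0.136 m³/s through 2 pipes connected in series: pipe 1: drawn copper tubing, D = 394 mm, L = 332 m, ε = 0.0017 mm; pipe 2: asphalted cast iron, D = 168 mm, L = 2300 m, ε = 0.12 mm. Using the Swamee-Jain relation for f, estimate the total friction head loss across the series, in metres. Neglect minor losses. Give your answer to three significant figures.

H ≈ 483 m

Pipe 1: V = 1.115 m/s, Re = 9.12×10^5, ε/D = 4.31×10^-6, f = 0.01189, h_1 = f(L/D)V²/2g = 0.6355 m
Pipe 2: V = 6.135 m/s, Re = 2.14×10^6, ε/D = 7.14×10^-4, f = 0.01837, h_2 = f(L/D)V²/2g = 482.5 m
Series → Q common, losses add: H = Σh = 483.1 m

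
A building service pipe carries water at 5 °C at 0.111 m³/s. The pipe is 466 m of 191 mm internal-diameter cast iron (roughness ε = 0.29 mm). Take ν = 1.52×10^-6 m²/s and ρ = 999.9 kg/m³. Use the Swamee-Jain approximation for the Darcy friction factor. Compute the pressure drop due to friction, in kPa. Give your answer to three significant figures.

V = 4Q/(πD²) = 4·0.111/(π·0.191²) = 3.874 m/s
Re = VD/ν = 3.874·0.191/1.52×10^-6 = 4.87×10^5 → turbulent
ε/D = 0.29/191 = 0.00152
Swamee-Jain: f = 0.02237
h_f = f(L/D)V²/(2g) = 0.02237·(466/0.191)·3.874²/(2·9.81) = 41.75 m
Δp = ρg·h_f = 999.9·9.81·41.75 = 409.5 kPa

Δp ≈ 410 kPa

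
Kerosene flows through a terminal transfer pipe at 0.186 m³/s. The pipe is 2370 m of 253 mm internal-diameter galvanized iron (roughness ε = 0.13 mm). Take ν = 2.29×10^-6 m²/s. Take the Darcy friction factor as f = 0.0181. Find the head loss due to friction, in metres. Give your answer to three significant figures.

V = 4Q/(πD²) = 4·0.186/(π·0.253²) = 3.700 m/s
h_f = f(L/D)V²/(2g) = 0.01810·(2370/0.253)·3.700²/(2·9.81) = 118.3 m

h_f ≈ 118 m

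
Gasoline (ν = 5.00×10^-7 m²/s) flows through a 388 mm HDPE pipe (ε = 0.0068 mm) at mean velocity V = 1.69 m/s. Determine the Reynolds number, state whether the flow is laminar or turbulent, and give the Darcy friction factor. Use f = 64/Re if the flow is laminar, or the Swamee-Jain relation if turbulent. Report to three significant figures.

Re ≈ 1.31×10^6; turbulent; f ≈ 0.0116

Re = VD/ν = 1.690·0.388/5.00×10^-7 = 1.31×10^6
Re > 4000 → turbulent; ε/D = 1.75×10^-5
Swamee-Jain: f = 0.01159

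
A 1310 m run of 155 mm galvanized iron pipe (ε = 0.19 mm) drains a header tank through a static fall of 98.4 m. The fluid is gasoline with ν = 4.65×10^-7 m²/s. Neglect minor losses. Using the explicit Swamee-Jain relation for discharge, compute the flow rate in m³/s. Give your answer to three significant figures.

Swamee-Jain (Type II): Q = -0.965·√(gD⁵h_f/L)·ln[ε/(3.7D) + √(3.17ν²L/(gD³h_f))]
√(gD⁵h_f/L) = √(9.81·0.155⁵·98.4/1310) = 0.008119
ε/(3.7D) = 3.31×10^-4; √(3.17ν²L/(gD³h_f)) = 1.58×10^-5
Q = -0.965·0.008119·ln(3.471×10^-4) = 0.06241 m³/s
Check: V = 3.31 m/s, Re = 1.10×10^6, f = 0.02097, h_f = 98.8 m ≈ 98.4 m ✓

Q ≈ 0.0624 m³/s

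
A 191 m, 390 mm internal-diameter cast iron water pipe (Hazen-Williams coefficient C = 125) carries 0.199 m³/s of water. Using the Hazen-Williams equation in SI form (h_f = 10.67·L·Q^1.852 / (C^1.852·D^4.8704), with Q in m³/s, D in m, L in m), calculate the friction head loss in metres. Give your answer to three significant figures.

h_f ≈ 1.31 m

h_f = 10.67·191·0.199^1.852 / (125^1.852·0.390^4.8704) = 1.315 m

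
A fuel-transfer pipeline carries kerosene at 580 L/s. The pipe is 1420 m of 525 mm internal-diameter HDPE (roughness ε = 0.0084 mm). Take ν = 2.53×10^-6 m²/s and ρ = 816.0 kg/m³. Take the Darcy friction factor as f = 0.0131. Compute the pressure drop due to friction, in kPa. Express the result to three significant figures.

Δp ≈ 104 kPa

V = 4Q/(πD²) = 4·0.580/(π·0.525²) = 2.679 m/s
h_f = f(L/D)V²/(2g) = 0.01310·(1420/0.525)·2.679²/(2·9.81) = 12.96 m
Δp = ρg·h_f = 816.0·9.81·12.96 = 103.8 kPa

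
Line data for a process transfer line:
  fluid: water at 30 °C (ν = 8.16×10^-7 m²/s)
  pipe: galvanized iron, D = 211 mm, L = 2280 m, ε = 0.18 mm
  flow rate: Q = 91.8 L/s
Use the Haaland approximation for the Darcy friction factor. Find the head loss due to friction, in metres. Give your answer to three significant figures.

V = 4Q/(πD²) = 4·0.0918/(π·0.211²) = 2.625 m/s
Re = VD/ν = 2.625·0.211/8.16×10^-7 = 6.79×10^5 → turbulent
ε/D = 0.18/211 = 8.53×10^-4
Haaland: f = 0.01937
h_f = f(L/D)V²/(2g) = 0.01937·(2280/0.211)·2.625²/(2·9.81) = 73.53 m

h_f ≈ 73.5 m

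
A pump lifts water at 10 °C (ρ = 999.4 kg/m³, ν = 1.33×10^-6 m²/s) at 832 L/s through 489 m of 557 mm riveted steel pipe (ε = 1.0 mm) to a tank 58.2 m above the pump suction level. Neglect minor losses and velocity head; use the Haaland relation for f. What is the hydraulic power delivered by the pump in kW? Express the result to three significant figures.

P_hyd ≈ 572 kW

V = 4Q/(πD²) = 3.414 m/s; Re = 1.43×10^6; ε/D = 0.00180; f = 0.02293
h_f = f(L/D)V²/2g = 11.96 m
Total head H = z + h_f = 58.2 + 11.96 = 70.16 m
P_hyd = ρgQH = 999.4·9.81·0.832·70.16 = 572.3 kW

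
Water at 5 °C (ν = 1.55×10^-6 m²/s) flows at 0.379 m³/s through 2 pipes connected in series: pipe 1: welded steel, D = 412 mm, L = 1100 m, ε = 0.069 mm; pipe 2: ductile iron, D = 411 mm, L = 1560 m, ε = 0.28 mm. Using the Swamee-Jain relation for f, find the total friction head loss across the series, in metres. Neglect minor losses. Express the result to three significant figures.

Pipe 1: V = 2.843 m/s, Re = 7.56×10^5, ε/D = 1.67×10^-4, f = 0.01468, h_1 = f(L/D)V²/2g = 16.14 m
Pipe 2: V = 2.857 m/s, Re = 7.57×10^5, ε/D = 6.81×10^-4, f = 0.01855, h_2 = f(L/D)V²/2g = 29.29 m
Series → Q common, losses add: H = Σh = 45.44 m

H ≈ 45.4 m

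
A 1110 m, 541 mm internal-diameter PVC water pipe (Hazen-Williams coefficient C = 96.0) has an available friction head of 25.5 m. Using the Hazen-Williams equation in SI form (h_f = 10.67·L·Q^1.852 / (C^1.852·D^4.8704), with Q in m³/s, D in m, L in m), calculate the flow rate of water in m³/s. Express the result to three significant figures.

Q ≈ 0.693 m³/s

Rearranging: Q = [h_f·C^1.852·D^4.8704 / (10.67·L)]^(1/1.852)
Q = [25.5·96.0^1.852·0.541^4.8704 / (10.67·1110)]^0.540 = 0.6928 m³/s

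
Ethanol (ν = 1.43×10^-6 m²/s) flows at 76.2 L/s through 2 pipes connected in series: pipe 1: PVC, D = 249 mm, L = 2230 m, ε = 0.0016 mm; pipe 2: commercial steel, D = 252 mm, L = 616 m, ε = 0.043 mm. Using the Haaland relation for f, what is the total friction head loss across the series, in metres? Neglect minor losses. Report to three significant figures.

H ≈ 21.0 m

Pipe 1: V = 1.565 m/s, Re = 2.72×10^5, ε/D = 6.43×10^-6, f = 0.01465, h_1 = f(L/D)V²/2g = 16.38 m
Pipe 2: V = 1.528 m/s, Re = 2.69×10^5, ε/D = 1.71×10^-4, f = 0.01604, h_2 = f(L/D)V²/2g = 4.663 m
Series → Q common, losses add: H = Σh = 21.04 m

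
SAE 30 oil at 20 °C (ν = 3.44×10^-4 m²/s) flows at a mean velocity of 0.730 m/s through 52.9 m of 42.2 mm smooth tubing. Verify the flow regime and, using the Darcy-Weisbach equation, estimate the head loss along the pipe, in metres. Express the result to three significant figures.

Re = VD/ν = 0.730·0.04220/3.44×10^-4 = 89.6 → laminar (Re < 2300)
f = 64/Re = 0.7147
h_f = f(L/D)V²/(2g) = 0.7147·(52.9/0.04220)·0.730²/(2·9.81) = 24.33 m

h_f ≈ 24.3 m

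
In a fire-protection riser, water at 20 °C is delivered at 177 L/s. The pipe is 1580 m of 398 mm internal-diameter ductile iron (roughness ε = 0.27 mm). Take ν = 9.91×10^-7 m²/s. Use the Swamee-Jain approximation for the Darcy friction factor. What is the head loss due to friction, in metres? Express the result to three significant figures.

h_f ≈ 7.66 m

V = 4Q/(πD²) = 4·0.177/(π·0.398²) = 1.423 m/s
Re = VD/ν = 1.423·0.398/9.91×10^-7 = 5.71×10^5 → turbulent
ε/D = 0.27/398 = 6.78×10^-4
Swamee-Jain: f = 0.01871
h_f = f(L/D)V²/(2g) = 0.01871·(1580/0.398)·1.423²/(2·9.81) = 7.663 m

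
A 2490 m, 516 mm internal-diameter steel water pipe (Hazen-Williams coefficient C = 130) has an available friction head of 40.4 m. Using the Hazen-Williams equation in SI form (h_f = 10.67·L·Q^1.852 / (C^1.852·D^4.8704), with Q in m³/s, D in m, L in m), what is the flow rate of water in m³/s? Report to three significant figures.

Q ≈ 0.687 m³/s

Rearranging: Q = [h_f·C^1.852·D^4.8704 / (10.67·L)]^(1/1.852)
Q = [40.4·130^1.852·0.516^4.8704 / (10.67·2490)]^0.540 = 0.6866 m³/s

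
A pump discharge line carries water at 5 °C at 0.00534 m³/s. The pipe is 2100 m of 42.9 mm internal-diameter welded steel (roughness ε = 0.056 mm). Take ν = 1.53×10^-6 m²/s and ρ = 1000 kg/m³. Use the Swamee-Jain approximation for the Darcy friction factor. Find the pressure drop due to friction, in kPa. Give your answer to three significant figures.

V = 4Q/(πD²) = 4·0.00534/(π·0.0429²) = 3.694 m/s
Re = VD/ν = 3.694·0.0429/1.53×10^-6 = 1.04×10^5 → turbulent
ε/D = 0.056/42.9 = 0.00131
Swamee-Jain: f = 0.02328
h_f = f(L/D)V²/(2g) = 0.02328·(2100/0.0429)·3.694²/(2·9.81) = 792.8 m
Δp = ρg·h_f = 1000·9.81·792.8 = 7777 kPa

Δp ≈ 7780 kPa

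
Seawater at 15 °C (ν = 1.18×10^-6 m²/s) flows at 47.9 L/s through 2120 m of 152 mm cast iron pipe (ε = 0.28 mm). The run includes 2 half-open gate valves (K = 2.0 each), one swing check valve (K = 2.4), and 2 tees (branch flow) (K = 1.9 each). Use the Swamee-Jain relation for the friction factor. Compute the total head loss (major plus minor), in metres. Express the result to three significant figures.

V = 4Q/(πD²) = 2.640 m/s; V²/2g = 0.3552 m
Re = 3.40×10^5, ε/D = 0.00184 → f = 0.02362 (Swamee-Jain)
Major: h_f = f(L/D)·V²/2g = 0.02362·13947·0.3552 = 117.0 m
Minor: ΣK = 10.2; h_m = ΣK·V²/2g = 3.623 m
Total H_L = 117.0 + 3.623 = 120.6 m

H_L ≈ 121 m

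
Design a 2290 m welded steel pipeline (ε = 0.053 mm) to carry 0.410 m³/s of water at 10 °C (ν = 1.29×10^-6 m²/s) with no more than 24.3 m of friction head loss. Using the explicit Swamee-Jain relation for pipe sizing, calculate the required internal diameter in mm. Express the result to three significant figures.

D ≈ 453 mm

Swamee-Jain (Type III): D = 0.66·[ε^1.25·(LQ²/(gh_f))^4.75 + ν·Q^9.4·(L/(gh_f))^5.2]^0.04
LQ²/(gh_f) = 1.615; L/(gh_f) = 9.606
Term 1 = ε^1.25·(…)^4.75 = 4.41×10^-5; Term 2 = ν·Q^9.4·(…)^5.2 = 3.80×10^-5
D = 0.66·(4.41×10^-5 + 3.80×10^-5)^0.04 = 0.4530 m = 453 mm
Check: V = 2.54 m/s, Re = 8.93×10^5, f = 0.01387, h_f = 23.1 m ≈ 24.3 m ✓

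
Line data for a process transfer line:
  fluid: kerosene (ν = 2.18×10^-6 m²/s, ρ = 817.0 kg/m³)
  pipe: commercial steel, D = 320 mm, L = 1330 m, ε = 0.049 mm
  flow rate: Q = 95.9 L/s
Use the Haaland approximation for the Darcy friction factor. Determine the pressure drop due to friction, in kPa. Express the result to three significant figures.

Δp ≈ 40.8 kPa

V = 4Q/(πD²) = 4·0.0959/(π·0.320²) = 1.192 m/s
Re = VD/ν = 1.192·0.320/2.18×10^-6 = 1.75×10^5 → turbulent
ε/D = 0.049/320 = 1.53×10^-4
Haaland: f = 0.01689
h_f = f(L/D)V²/(2g) = 0.01689·(1330/0.320)·1.192²/(2·9.81) = 5.086 m
Δp = ρg·h_f = 817.0·9.81·5.086 = 40.76 kPa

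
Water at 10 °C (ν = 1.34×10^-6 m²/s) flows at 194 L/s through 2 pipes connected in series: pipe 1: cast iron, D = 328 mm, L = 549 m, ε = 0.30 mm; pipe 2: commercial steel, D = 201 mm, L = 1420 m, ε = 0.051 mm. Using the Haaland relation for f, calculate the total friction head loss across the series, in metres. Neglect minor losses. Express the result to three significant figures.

H ≈ 214 m

Pipe 1: V = 2.296 m/s, Re = 5.62×10^5, ε/D = 9.15×10^-4, f = 0.01975, h_1 = f(L/D)V²/2g = 8.882 m
Pipe 2: V = 6.114 m/s, Re = 9.17×10^5, ε/D = 2.54×10^-4, f = 0.01522, h_2 = f(L/D)V²/2g = 204.9 m
Series → Q common, losses add: H = Σh = 213.8 m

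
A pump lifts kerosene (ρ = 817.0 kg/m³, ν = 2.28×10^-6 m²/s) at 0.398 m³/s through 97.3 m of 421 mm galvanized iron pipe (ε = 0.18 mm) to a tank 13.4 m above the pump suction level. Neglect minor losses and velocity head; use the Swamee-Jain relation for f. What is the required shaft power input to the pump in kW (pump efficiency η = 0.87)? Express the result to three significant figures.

V = 4Q/(πD²) = 2.859 m/s; Re = 5.28×10^5; ε/D = 4.28×10^-4; f = 0.01725
h_f = f(L/D)V²/2g = 1.661 m
Total head H = z + h_f = 13.4 + 1.661 = 15.06 m
P_hyd = ρgQH = 817.0·9.81·0.398·15.06 = 48.04 kW
P_shaft = P_hyd/η = 48.04/0.87 = 55.22 kW

P_shaft ≈ 55.2 kW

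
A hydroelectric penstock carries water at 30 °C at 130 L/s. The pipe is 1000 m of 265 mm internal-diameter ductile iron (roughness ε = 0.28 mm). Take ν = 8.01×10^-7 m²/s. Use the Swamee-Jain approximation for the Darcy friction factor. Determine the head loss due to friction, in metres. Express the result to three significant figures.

h_f ≈ 21.8 m

V = 4Q/(πD²) = 4·0.130/(π·0.265²) = 2.357 m/s
Re = VD/ν = 2.357·0.265/8.01×10^-7 = 7.80×10^5 → turbulent
ε/D = 0.28/265 = 0.00106
Swamee-Jain: f = 0.02037
h_f = f(L/D)V²/(2g) = 0.02037·(1000/0.265)·2.357²/(2·9.81) = 21.77 m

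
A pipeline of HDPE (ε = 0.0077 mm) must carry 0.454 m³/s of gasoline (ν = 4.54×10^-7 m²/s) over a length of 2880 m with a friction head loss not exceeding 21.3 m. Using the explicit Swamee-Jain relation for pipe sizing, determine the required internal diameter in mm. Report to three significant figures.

D ≈ 476 mm

Swamee-Jain (Type III): D = 0.66·[ε^1.25·(LQ²/(gh_f))^4.75 + ν·Q^9.4·(L/(gh_f))^5.2]^0.04
LQ²/(gh_f) = 2.841; L/(gh_f) = 13.78
Term 1 = ε^1.25·(…)^4.75 = 5.78×10^-5; Term 2 = ν·Q^9.4·(…)^5.2 = 2.28×10^-4
D = 0.66·(5.78×10^-5 + 2.28×10^-4)^0.04 = 0.4762 m = 476 mm
Check: V = 2.55 m/s, Re = 2.67×10^6, f = 0.01058, h_f = 21.2 m ≈ 21.3 m ✓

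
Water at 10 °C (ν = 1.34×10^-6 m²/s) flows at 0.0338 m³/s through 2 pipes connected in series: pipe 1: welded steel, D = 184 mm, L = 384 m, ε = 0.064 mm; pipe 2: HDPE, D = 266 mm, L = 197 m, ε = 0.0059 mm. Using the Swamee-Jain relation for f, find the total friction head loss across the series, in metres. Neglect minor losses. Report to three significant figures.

Pipe 1: V = 1.271 m/s, Re = 1.75×10^5, ε/D = 3.48×10^-4, f = 0.01836, h_1 = f(L/D)V²/2g = 3.155 m
Pipe 2: V = 0.6082 m/s, Re = 1.21×10^5, ε/D = 2.22×10^-5, f = 0.01733, h_2 = f(L/D)V²/2g = 0.2420 m
Series → Q common, losses add: H = Σh = 3.397 m

H ≈ 3.40 m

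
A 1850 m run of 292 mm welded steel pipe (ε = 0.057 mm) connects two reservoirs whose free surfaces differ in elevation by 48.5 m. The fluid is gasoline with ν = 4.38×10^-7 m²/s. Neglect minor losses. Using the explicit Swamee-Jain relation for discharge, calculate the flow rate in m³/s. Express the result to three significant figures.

Swamee-Jain (Type II): Q = -0.965·√(gD⁵h_f/L)·ln[ε/(3.7D) + √(3.17ν²L/(gD³h_f))]
√(gD⁵h_f/L) = √(9.81·0.292⁵·48.5/1850) = 0.02337
ε/(3.7D) = 5.28×10^-5; √(3.17ν²L/(gD³h_f)) = 9.75×10^-6
Q = -0.965·0.02337·ln(6.250×10^-5) = 0.2183 m³/s
Check: V = 3.26 m/s, Re = 2.17×10^6, f = 0.01422, h_f = 48.8 m ≈ 48.5 m ✓

Q ≈ 0.218 m³/s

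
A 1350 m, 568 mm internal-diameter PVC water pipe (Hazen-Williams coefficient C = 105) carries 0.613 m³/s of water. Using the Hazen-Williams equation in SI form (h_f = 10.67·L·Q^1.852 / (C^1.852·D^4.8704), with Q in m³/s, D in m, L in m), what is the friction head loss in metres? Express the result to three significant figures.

h_f ≈ 16.5 m

h_f = 10.67·1350·0.613^1.852 / (105^1.852·0.568^4.8704) = 16.52 m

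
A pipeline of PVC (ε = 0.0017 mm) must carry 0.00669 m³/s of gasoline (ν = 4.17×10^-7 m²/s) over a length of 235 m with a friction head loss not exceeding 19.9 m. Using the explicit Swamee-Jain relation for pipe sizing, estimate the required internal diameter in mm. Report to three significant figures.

D ≈ 58.2 mm

Swamee-Jain (Type III): D = 0.66·[ε^1.25·(LQ²/(gh_f))^4.75 + ν·Q^9.4·(L/(gh_f))^5.2]^0.04
LQ²/(gh_f) = 5.388×10^-5; L/(gh_f) = 1.204
Term 1 = ε^1.25·(…)^4.75 = 3.25×10^-28; Term 2 = ν·Q^9.4·(…)^5.2 = 3.96×10^-27
D = 0.66·(3.25×10^-28 + 3.96×10^-27)^0.04 = 0.05819 m = 58.2 mm
Check: V = 2.52 m/s, Re = 3.51×10^5, f = 0.01433, h_f = 18.7 m ≈ 19.9 m ✓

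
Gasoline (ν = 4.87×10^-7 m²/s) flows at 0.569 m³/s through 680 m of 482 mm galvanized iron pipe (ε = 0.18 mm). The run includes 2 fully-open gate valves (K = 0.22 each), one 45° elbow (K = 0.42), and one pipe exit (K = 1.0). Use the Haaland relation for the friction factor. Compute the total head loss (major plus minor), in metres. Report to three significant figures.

V = 4Q/(πD²) = 3.118 m/s; V²/2g = 0.4956 m
Re = 3.09×10^6, ε/D = 3.73×10^-4 → f = 0.01587 (Haaland)
Major: h_f = f(L/D)·V²/2g = 0.01587·1411·0.4956 = 11.10 m
Minor: ΣK = 1.86; h_m = ΣK·V²/2g = 0.9219 m
Total H_L = 11.10 + 0.9219 = 12.02 m

H_L ≈ 12.0 m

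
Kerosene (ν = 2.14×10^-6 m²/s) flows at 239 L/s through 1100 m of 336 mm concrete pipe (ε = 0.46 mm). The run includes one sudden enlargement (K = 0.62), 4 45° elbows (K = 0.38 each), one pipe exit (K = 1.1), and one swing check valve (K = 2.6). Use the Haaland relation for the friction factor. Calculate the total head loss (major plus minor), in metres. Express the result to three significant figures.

V = 4Q/(πD²) = 2.695 m/s; V²/2g = 0.3703 m
Re = 4.23×10^5, ε/D = 0.00137 → f = 0.02176 (Haaland)
Major: h_f = f(L/D)·V²/2g = 0.02176·3274·0.3703 = 26.38 m
Minor: ΣK = 5.84; h_m = ΣK·V²/2g = 2.163 m
Total H_L = 26.38 + 2.163 = 28.55 m

H_L ≈ 28.5 m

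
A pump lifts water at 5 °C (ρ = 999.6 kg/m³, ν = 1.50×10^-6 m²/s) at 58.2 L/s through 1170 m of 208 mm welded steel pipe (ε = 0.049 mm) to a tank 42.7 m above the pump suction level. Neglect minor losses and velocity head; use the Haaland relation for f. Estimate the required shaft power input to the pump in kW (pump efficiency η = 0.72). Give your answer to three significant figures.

V = 4Q/(πD²) = 1.713 m/s; Re = 2.38×10^5; ε/D = 2.36×10^-4; f = 0.01675
h_f = f(L/D)V²/2g = 14.09 m
Total head H = z + h_f = 42.7 + 14.09 = 56.79 m
P_hyd = ρgQH = 999.6·9.81·0.0582·56.79 = 32.41 kW
P_shaft = P_hyd/η = 32.41/0.72 = 45.02 kW

P_shaft ≈ 45.0 kW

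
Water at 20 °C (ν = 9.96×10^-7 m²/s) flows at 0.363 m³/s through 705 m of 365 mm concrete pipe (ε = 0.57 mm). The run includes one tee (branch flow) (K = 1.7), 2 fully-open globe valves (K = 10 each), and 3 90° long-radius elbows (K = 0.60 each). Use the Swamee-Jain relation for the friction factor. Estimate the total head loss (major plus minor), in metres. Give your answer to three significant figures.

H_L ≈ 40.7 m

V = 4Q/(πD²) = 3.469 m/s; V²/2g = 0.6134 m
Re = 1.27×10^6, ε/D = 0.00156 → f = 0.02220 (Swamee-Jain)
Major: h_f = f(L/D)·V²/2g = 0.02220·1932·0.6134 = 26.30 m
Minor: ΣK = 23.5; h_m = ΣK·V²/2g = 14.42 m
Total H_L = 26.30 + 14.42 = 40.71 m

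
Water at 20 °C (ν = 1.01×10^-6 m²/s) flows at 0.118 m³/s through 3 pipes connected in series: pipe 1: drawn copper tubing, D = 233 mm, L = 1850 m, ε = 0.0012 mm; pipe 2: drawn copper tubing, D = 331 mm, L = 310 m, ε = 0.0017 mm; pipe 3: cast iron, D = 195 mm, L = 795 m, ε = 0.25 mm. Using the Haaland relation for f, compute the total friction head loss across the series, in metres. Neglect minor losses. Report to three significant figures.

Pipe 1: V = 2.767 m/s, Re = 6.38×10^5, ε/D = 5.15×10^-6, f = 0.01258, h_1 = f(L/D)V²/2g = 38.98 m
Pipe 2: V = 1.371 m/s, Re = 4.49×10^5, ε/D = 5.14×10^-6, f = 0.01337, h_2 = f(L/D)V²/2g = 1.200 m
Pipe 3: V = 3.951 m/s, Re = 7.63×10^5, ε/D = 0.00128, f = 0.02121, h_3 = f(L/D)V²/2g = 68.81 m
Series → Q common, losses add: H = Σh = 109.0 m

H ≈ 109 m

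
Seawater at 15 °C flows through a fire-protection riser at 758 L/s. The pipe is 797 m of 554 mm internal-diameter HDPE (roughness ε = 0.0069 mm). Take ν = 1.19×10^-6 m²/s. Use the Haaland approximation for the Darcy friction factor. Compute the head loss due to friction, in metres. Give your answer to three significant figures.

V = 4Q/(πD²) = 4·0.758/(π·0.554²) = 3.145 m/s
Re = VD/ν = 3.145·0.554/1.19×10^-6 = 1.46×10^6 → turbulent
ε/D = 0.0069/554 = 1.25×10^-5
Haaland: f = 0.01118
h_f = f(L/D)V²/(2g) = 0.01118·(797/0.554)·3.145²/(2·9.81) = 8.103 m

h_f ≈ 8.10 m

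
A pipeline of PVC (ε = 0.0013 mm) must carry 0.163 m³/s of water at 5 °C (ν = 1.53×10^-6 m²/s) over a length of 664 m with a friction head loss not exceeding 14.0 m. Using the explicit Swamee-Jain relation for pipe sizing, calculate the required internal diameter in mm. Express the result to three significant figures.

Swamee-Jain (Type III): D = 0.66·[ε^1.25·(LQ²/(gh_f))^4.75 + ν·Q^9.4·(L/(gh_f))^5.2]^0.04
LQ²/(gh_f) = 0.1285; L/(gh_f) = 4.835
Term 1 = ε^1.25·(…)^4.75 = 2.56×10^-12; Term 2 = ν·Q^9.4·(…)^5.2 = 2.18×10^-10
D = 0.66·(2.56×10^-12 + 2.18×10^-10)^0.04 = 0.2712 m = 271 mm
Check: V = 2.82 m/s, Re = 5.00×10^5, f = 0.01317, h_f = 13.1 m ≈ 14.0 m ✓

D ≈ 271 mm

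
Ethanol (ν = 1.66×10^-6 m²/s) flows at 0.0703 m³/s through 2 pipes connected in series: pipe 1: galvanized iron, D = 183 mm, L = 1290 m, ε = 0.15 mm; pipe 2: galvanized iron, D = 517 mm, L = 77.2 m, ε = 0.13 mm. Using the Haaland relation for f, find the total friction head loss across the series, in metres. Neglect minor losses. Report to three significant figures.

Pipe 1: V = 2.673 m/s, Re = 2.95×10^5, ε/D = 8.20×10^-4, f = 0.01974, h_1 = f(L/D)V²/2g = 50.67 m
Pipe 2: V = 0.3349 m/s, Re = 1.04×10^5, ε/D = 2.51×10^-4, f = 0.01885, h_2 = f(L/D)V²/2g = 0.01609 m
Series → Q common, losses add: H = Σh = 50.69 m

H ≈ 50.7 m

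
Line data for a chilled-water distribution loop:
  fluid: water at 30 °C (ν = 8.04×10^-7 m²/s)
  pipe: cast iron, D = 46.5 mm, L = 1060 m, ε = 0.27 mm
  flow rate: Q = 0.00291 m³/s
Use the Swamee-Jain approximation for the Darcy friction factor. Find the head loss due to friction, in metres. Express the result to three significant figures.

h_f ≈ 112 m

V = 4Q/(πD²) = 4·0.00291/(π·0.0465²) = 1.714 m/s
Re = VD/ν = 1.714·0.0465/8.04×10^-7 = 9.91×10^4 → turbulent
ε/D = 0.27/46.5 = 0.00581
Swamee-Jain: f = 0.03290
h_f = f(L/D)V²/(2g) = 0.03290·(1060/0.0465)·1.714²/(2·9.81) = 112.3 m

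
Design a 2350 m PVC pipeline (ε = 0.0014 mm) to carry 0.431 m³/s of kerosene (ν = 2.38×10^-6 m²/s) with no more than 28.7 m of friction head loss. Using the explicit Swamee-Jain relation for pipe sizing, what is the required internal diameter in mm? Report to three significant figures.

Swamee-Jain (Type III): D = 0.66·[ε^1.25·(LQ²/(gh_f))^4.75 + ν·Q^9.4·(L/(gh_f))^5.2]^0.04
LQ²/(gh_f) = 1.550; L/(gh_f) = 8.347
Term 1 = ε^1.25·(…)^4.75 = 3.87×10^-7; Term 2 = ν·Q^9.4·(…)^5.2 = 5.40×10^-5
D = 0.66·(3.87×10^-7 + 5.40×10^-5)^0.04 = 0.4456 m = 446 mm
Check: V = 2.76 m/s, Re = 5.17×10^5, f = 0.01306, h_f = 26.8 m ≈ 28.7 m ✓

D ≈ 446 mm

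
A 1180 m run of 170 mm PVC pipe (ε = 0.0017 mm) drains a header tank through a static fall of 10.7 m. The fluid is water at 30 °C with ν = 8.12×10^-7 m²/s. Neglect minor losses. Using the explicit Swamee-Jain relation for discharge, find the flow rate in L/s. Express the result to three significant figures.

Q ≈ 32.7 L/s

Swamee-Jain (Type II): Q = -0.965·√(gD⁵h_f/L)·ln[ε/(3.7D) + √(3.17ν²L/(gD³h_f))]
√(gD⁵h_f/L) = √(9.81·0.170⁵·10.7/1180) = 0.003554
ε/(3.7D) = 2.70×10^-6; √(3.17ν²L/(gD³h_f)) = 6.92×10^-5
Q = -0.965·0.003554·ln(7.186×10^-5) = 0.03272 m³/s
Check: V = 1.44 m/s, Re = 3.02×10^5, f = 0.01448, h_f = 10.6 m ≈ 10.7 m ✓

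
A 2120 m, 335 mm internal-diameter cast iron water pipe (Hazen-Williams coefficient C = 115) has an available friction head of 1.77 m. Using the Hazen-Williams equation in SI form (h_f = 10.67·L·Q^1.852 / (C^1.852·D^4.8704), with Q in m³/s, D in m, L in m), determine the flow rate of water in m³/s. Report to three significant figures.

Q ≈ 0.0393 m³/s

Rearranging: Q = [h_f·C^1.852·D^4.8704 / (10.67·L)]^(1/1.852)
Q = [1.77·115^1.852·0.335^4.8704 / (10.67·2120)]^0.540 = 0.03929 m³/s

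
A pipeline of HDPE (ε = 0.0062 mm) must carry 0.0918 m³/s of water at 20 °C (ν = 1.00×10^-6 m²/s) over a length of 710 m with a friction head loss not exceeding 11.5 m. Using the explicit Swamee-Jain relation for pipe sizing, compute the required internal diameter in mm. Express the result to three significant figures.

D ≈ 228 mm

Swamee-Jain (Type III): D = 0.66·[ε^1.25·(LQ²/(gh_f))^4.75 + ν·Q^9.4·(L/(gh_f))^5.2]^0.04
LQ²/(gh_f) = 0.05304; L/(gh_f) = 6.293
Term 1 = ε^1.25·(…)^4.75 = 2.71×10^-13; Term 2 = ν·Q^9.4·(…)^5.2 = 2.54×10^-12
D = 0.66·(2.71×10^-13 + 2.54×10^-12)^0.04 = 0.2278 m = 228 mm
Check: V = 2.25 m/s, Re = 5.13×10^5, f = 0.01346, h_f = 10.9 m ≈ 11.5 m ✓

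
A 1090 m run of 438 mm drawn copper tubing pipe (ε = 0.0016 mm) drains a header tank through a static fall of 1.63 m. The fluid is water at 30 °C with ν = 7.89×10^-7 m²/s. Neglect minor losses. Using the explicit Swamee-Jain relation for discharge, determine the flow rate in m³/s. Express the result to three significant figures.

Q ≈ 0.150 m³/s

Swamee-Jain (Type II): Q = -0.965·√(gD⁵h_f/L)·ln[ε/(3.7D) + √(3.17ν²L/(gD³h_f))]
√(gD⁵h_f/L) = √(9.81·0.438⁵·1.63/1090) = 0.01538
ε/(3.7D) = 9.87×10^-7; √(3.17ν²L/(gD³h_f)) = 4.00×10^-5
Q = -0.965·0.01538·ln(4.100×10^-5) = 0.1499 m³/s
Check: V = 0.995 m/s, Re = 5.52×10^5, f = 0.01292, h_f = 1.62 m ≈ 1.63 m ✓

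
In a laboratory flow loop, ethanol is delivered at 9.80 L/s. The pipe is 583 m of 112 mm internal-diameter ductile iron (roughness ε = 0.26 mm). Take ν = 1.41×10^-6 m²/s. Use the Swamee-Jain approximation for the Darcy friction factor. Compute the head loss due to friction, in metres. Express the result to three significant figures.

V = 4Q/(πD²) = 4·0.00980/(π·0.112²) = 0.9947 m/s
Re = VD/ν = 0.9947·0.112/1.41×10^-6 = 7.90×10^4 → turbulent
ε/D = 0.26/112 = 0.00232
Swamee-Jain: f = 0.02653
h_f = f(L/D)V²/(2g) = 0.02653·(583/0.112)·0.9947²/(2·9.81) = 6.965 m

h_f ≈ 6.96 m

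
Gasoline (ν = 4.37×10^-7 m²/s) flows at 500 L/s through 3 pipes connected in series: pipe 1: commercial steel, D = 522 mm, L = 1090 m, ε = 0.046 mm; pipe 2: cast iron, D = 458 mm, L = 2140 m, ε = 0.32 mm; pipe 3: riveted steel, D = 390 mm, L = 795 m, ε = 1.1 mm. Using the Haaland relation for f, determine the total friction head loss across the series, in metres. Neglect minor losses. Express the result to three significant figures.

Pipe 1: V = 2.336 m/s, Re = 2.79×10^6, ε/D = 8.81×10^-5, f = 0.01231, h_1 = f(L/D)V²/2g = 7.154 m
Pipe 2: V = 3.035 m/s, Re = 3.18×10^6, ε/D = 6.99×10^-4, f = 0.01817, h_2 = f(L/D)V²/2g = 39.87 m
Pipe 3: V = 4.186 m/s, Re = 3.74×10^6, ε/D = 0.00282, f = 0.02580, h_3 = f(L/D)V²/2g = 46.97 m
Series → Q common, losses add: H = Σh = 93.99 m

H ≈ 94.0 m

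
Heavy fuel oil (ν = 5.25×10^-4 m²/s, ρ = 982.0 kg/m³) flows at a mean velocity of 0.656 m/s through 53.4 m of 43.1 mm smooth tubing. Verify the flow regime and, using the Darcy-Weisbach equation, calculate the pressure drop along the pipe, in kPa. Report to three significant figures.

Re = VD/ν = 0.656·0.04310/5.25×10^-4 = 53.9 → laminar (Re < 2300)
f = 64/Re = 1.188
h_f = f(L/D)V²/(2g) = 1.188·(53.4/0.04310)·0.656²/(2·9.81) = 32.29 m
Δp = ρg·h_f = 982.0·9.81·32.29 = 311.1 kPa

Δp ≈ 311 kPa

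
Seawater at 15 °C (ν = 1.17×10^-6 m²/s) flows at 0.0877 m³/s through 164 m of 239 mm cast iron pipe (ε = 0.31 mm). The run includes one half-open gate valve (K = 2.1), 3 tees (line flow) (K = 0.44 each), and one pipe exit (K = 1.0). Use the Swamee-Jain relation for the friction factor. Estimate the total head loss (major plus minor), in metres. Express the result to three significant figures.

H_L ≈ 3.76 m

V = 4Q/(πD²) = 1.955 m/s; V²/2g = 0.1948 m
Re = 3.99×10^5, ε/D = 0.00130 → f = 0.02169 (Swamee-Jain)
Major: h_f = f(L/D)·V²/2g = 0.02169·686.2·0.1948 = 2.899 m
Minor: ΣK = 4.42; h_m = ΣK·V²/2g = 0.8609 m
Total H_L = 2.899 + 0.8609 = 3.760 m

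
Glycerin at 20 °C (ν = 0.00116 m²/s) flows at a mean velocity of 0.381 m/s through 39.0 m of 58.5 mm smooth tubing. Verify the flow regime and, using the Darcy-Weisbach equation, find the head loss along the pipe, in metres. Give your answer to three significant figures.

h_f ≈ 16.4 m

Re = VD/ν = 0.381·0.05850/0.00116 = 19.2 → laminar (Re < 2300)
f = 64/Re = 3.331
h_f = f(L/D)V²/(2g) = 3.331·(39.0/0.05850)·0.381²/(2·9.81) = 16.43 m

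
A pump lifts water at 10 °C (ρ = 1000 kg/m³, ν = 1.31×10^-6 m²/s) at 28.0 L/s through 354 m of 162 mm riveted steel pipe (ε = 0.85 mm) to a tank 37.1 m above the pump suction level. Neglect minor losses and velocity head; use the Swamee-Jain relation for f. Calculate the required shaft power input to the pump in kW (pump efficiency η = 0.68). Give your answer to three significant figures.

P_shaft ≈ 17.6 kW

V = 4Q/(πD²) = 1.358 m/s; Re = 1.68×10^5; ε/D = 0.00525; f = 0.03155
h_f = f(L/D)V²/2g = 6.485 m
Total head H = z + h_f = 37.1 + 6.485 = 43.59 m
P_hyd = ρgQH = 1000·9.81·0.0280·43.59 = 11.97 kW
P_shaft = P_hyd/η = 11.97/0.68 = 17.61 kW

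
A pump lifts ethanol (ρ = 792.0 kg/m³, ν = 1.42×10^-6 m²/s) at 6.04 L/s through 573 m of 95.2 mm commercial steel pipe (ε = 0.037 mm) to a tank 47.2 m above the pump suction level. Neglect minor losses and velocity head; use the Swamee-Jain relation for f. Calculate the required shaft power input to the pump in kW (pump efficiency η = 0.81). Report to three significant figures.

V = 4Q/(πD²) = 0.8485 m/s; Re = 5.69×10^4; ε/D = 3.89×10^-4; f = 0.02174
h_f = f(L/D)V²/2g = 4.803 m
Total head H = z + h_f = 47.2 + 4.803 = 52.00 m
P_hyd = ρgQH = 792.0·9.81·0.00604·52.00 = 2.440 kW
P_shaft = P_hyd/η = 2.440/0.81 = 3.013 kW

P_shaft ≈ 3.01 kW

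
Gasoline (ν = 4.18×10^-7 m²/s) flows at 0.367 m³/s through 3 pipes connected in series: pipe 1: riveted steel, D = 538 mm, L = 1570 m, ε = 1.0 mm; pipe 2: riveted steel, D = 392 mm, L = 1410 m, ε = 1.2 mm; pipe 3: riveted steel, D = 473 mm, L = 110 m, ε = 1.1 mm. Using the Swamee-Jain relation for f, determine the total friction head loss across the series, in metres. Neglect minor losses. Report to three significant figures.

Pipe 1: V = 1.614 m/s, Re = 2.08×10^6, ε/D = 0.00186, f = 0.02311, h_1 = f(L/D)V²/2g = 8.960 m
Pipe 2: V = 3.041 m/s, Re = 2.85×10^6, ε/D = 0.00306, f = 0.02639, h_2 = f(L/D)V²/2g = 44.74 m
Pipe 3: V = 2.089 m/s, Re = 2.36×10^6, ε/D = 0.00233, f = 0.02450, h_3 = f(L/D)V²/2g = 1.267 m
Series → Q common, losses add: H = Σh = 54.97 m

H ≈ 55.0 m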